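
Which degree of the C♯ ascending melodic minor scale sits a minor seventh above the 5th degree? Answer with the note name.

F#

The scale is C♯ D♯ E F♯ G♯ A♯ B♯.
The 5th degree is G♯; a minor seventh above that is F♯ — scale degree 4.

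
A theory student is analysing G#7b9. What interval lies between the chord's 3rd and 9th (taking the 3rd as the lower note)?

diminished 7th

G# dominant seventh flat nine: G# B# D# F# A.
That puts B# below A.
B# up to A is 9 semitones, a whole step narrower than a major seventh, so the interval is diminished.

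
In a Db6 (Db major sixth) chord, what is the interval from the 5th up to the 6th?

major second

Db6 (Db major sixth): Db, F, Ab, Bb.
The 5th is Ab and the 6th is Bb.
Ab up to Bb spans 2 letter names and 2 semitones — a major second.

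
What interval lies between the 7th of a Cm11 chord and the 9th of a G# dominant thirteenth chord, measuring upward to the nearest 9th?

augmented seventh

The 7th of Cm11 is Bb; the 9th of G# dominant thirteenth is A#.
From Bb to A#: 12 semitones over a seventh = augmented.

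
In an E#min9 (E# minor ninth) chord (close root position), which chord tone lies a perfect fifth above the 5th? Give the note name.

F##

E#m9 is spelled E#-G#-B#-D#-F##.
The 5th is B#. A perfect fifth above B# is F##.
F## is the chord's 9th.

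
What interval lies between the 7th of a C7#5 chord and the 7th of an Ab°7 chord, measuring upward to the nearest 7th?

diminished sixth

The 7th of C7#5 is Bb; the 7th of Ab°7 is Gbb.
Bb up to Gbb is 7 semitones, a whole step narrower than a major sixth, so the interval is diminished.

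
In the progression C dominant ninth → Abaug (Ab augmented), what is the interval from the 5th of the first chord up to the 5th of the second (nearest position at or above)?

C dominant ninth has G as its 5th, and Abaug (Ab augmented) has E as its 5th.
Counting 6 letters and 9 half steps from G gives a major sixth.

major 6th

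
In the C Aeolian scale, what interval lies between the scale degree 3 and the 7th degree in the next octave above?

perfect twelfth

The scale runs C D Eb F G Ab Bb.
That puts Eb below Bb.
Eb up to Bb spans 12 letter names and 19 semitones — a perfect twelfth.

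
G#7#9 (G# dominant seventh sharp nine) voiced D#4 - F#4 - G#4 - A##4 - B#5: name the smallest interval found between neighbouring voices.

major second

Adjacent intervals: D#4→F#4 = minor third; F#4→G#4 = major second; G#4→A##4 = augmented second; A##4→B#5 = minor ninth.
The smallest is F#4 to G#4, a major second (2 semitones).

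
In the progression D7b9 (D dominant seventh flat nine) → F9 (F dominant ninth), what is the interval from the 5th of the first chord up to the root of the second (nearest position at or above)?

D7b9 (D dominant seventh flat nine) has A as its 5th, and F9 (F dominant ninth) has F as its root.
6 letter names make it a sixth; at 8 semitones (a half step narrower than major) the quality is minor.

minor sixth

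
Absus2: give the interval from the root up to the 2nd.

The chord tones of Absus2 are Ab-Bb-Eb.
So we need the interval from Ab up to Bb.
Counting 2 letters and 2 half steps from Ab gives a major second.

major second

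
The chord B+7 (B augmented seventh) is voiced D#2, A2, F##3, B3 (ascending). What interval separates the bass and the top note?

The outer voices are D#2 and B3.
From D# to B: 20 semitones over a thirteenth = minor.

minor thirteenth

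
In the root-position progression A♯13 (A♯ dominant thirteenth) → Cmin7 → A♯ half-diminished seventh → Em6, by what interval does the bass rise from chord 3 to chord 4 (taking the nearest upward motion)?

diminished 5th

The roots are A♯ and E.
5 letter names make it a fifth; at 6 semitones (a half step narrower than perfect) the quality is diminished.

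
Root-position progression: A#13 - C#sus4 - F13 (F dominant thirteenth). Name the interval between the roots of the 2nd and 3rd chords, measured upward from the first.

The roots are C# and F.
From C# to F: 4 semitones over a fourth = diminished.

d4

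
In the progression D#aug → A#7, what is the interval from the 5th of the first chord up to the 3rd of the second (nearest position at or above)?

m3

D#aug has A## as its 5th, and A#7 has C## as its 3rd.
3 letter names make it a third; at 3 semitones (a half step narrower than major) the quality is minor.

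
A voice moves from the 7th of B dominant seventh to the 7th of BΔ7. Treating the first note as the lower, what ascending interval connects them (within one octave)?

A1

B dominant seventh has A as its 7th, and BΔ7 has A# as its 7th.
A up to A# is 1 semitone, a half step wider than a perfect unison, so the interval is augmented.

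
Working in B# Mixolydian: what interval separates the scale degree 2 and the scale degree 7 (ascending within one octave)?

The scale runs B# C## D## E# F## G## A#.
So we need the interval from C## up to A#.
6 letter names make it a sixth; at 8 semitones (a half step narrower than major) the quality is minor.

minor sixth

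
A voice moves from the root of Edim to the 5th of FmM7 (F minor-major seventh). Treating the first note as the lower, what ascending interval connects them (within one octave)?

minor 6th

The root of Edim is E; the 5th of FmM7 (F minor-major seventh) is C.
E up to C is 8 semitones, a half step narrower than a major sixth, so the interval is minor.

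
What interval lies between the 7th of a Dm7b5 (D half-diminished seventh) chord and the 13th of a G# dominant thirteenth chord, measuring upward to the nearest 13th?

augmented 3rd

Dm7b5 (D half-diminished seventh) has C as its 7th, and G# dominant thirteenth has E# as its 13th.
From C to E#: 5 semitones over a third = augmented.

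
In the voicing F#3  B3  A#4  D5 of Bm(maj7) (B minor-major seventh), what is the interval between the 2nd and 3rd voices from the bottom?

Those voices are B3 and A#4.
B up to A# spans 7 letter names and 11 semitones — a major seventh.

major seventh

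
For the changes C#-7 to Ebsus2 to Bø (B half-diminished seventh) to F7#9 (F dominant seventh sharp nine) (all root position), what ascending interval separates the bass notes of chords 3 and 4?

The roots are B and F.
B up to F is 6 semitones, a half step narrower than a perfect fifth, so the interval is diminished.

d5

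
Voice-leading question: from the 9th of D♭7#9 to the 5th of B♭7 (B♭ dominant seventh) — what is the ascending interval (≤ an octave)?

minor second

The 9th of D♭7#9 is E; the 5th of B♭7 (B♭ dominant seventh) is F.
E up to F is 1 semitone, a half step narrower than a major second, so the interval is minor.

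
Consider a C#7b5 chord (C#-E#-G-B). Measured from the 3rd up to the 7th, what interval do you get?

diminished fifth

That puts E# below B.
5 letter names make it a fifth; at 6 semitones (a half step narrower than perfect) the quality is diminished.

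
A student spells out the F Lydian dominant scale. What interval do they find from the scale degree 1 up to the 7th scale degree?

minor seventh

Spelling the F Lydian dominant scale: F G A B C D Eb.
Scale degree 1 = F; scale degree 7 = Eb.
F up to Eb is 10 semitones, a half step narrower than a major seventh, so the interval is minor.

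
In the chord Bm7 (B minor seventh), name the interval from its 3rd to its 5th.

M3

Bm7: B–D–F#–A.
That puts D below F#.
From D to F# is 4 semitones, exactly the major third.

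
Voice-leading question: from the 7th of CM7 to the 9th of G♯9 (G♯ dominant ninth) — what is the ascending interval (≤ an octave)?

major seventh

CM7 has B as its 7th, and G♯9 (G♯ dominant ninth) has A♯ as its 9th.
From B to A♯ is 11 semitones, exactly the major seventh.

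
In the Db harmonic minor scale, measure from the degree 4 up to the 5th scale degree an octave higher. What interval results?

major ninth

Db harmonic minor: Db Eb Fb Gb Ab Bbb C.
So we need the interval from Gb up to Ab.
Counting 9 letters and 14 half steps from Gb gives a major ninth.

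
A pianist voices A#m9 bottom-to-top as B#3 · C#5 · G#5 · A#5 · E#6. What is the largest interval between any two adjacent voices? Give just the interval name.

minor ninth

Adjacent intervals: B#3→C#5 = minor ninth; C#5→G#5 = perfect fifth; G#5→A#5 = major second; A#5→E#6 = perfect fifth.
The largest is B#3 to C#5, a minor ninth (13 semitones).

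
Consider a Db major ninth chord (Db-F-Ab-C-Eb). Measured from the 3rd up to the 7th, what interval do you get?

The 3rd is F and the 7th is C.
From F to C is 7 semitones, exactly the perfect fifth.

perfect 5th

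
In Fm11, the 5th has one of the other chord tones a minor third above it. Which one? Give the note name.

Eb

The chord tones of Fm11 (F minor eleventh) are F A♭ C E♭ G B♭.
The 5th is C. A minor third above C is E♭.
E♭ is the chord's 7th.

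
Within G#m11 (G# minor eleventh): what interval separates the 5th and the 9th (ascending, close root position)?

G# minor eleventh: G# B D# F# A# C#.
5th = D#; 9th = A#.
D# up to A# spans 5 letter names and 7 semitones — a perfect fifth.

perfect fifth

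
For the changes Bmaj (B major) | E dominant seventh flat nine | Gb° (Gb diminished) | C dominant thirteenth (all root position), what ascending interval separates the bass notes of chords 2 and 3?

diminished third

The roots are E and Gb.
E up to Gb is 2 semitones, a whole step narrower than a major third, so the interval is diminished.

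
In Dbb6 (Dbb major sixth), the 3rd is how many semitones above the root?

Dbb6: Dbb–Fb–Abb–Bbb.
Dbb to Fb is a major third: 4 semitones.

4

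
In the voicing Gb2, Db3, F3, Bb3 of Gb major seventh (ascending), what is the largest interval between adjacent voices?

perfect fifth

Adjacent intervals: Gb2→Db3 = perfect fifth; Db3→F3 = major third; F3→Bb3 = perfect fourth.
The largest is Gb2 to Db3, a perfect fifth (7 semitones).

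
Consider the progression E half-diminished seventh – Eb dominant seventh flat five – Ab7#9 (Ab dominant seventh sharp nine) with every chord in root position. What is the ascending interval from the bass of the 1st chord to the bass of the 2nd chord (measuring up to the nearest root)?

d8

The roots are E and Eb.
E up to Eb is 11 semitones, a half step narrower than a perfect octave, so the interval is diminished.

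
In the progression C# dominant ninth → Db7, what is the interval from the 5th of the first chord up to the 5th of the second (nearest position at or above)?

C# dominant ninth has G# as its 5th, and Db7 has Ab as its 5th.
2 letter names make it a second; at 0 semitones (a whole step narrower than major) the quality is diminished.

d2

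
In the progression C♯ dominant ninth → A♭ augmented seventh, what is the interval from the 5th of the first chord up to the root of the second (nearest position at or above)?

diminished 2nd

The 5th of C♯ dominant ninth is G♯; the root of A♭ augmented seventh is A♭.
From G♯ to A♭: 0 semitones over a second = diminished.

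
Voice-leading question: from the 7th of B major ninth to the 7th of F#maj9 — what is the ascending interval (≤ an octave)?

P5

The 7th of B major ninth is A#; the 7th of F#maj9 is E#.
From A# to E# is 7 semitones, exactly the perfect fifth.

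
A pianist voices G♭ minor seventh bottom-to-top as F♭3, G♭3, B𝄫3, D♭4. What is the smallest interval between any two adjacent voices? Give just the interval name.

Adjacent intervals: F♭3→G♭3 = major second; G♭3→B𝄫3 = minor third; B𝄫3→D♭4 = major third.
The smallest is F♭3 to G♭3, a major second (2 semitones).

major 2nd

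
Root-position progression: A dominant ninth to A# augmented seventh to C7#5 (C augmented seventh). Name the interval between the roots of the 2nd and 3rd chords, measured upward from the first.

diminished third

The roots are A# and C.
A# up to C is 2 semitones, a whole step narrower than a major third, so the interval is diminished.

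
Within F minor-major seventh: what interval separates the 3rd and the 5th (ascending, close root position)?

major third

Spelling the chord: F, A♭, C, E.
That puts A♭ below C.
Counting 3 letters and 4 half steps from A♭ gives a major third.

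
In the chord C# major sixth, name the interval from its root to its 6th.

C#6: C#-E#-G#-A#.
Root = C#; 6th = A#.
C# up to A# spans 6 letter names and 9 semitones — a major sixth.

major sixth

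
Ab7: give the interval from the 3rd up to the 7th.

diminished fifth

Ab7: Ab, C, Eb, Gb.
3rd = C; 7th = Gb.
From C to Gb: 6 semitones over a fifth = diminished.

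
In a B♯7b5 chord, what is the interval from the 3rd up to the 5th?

B♯7b5 (B♯ dominant seventh flat five): B♯, D𝄪, F♯, A♯.
So we need the interval from D𝄪 up to F♯.
D𝄪 up to F♯ is 2 semitones, a whole step narrower than a major third, so the interval is diminished.

d3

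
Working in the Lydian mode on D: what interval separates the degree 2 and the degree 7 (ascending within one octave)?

major sixth

The scale runs D E F# G# A B C#.
The degree 2 is E and the scale degree 7 is C#.
Counting 6 letters and 9 half steps from E gives a major sixth.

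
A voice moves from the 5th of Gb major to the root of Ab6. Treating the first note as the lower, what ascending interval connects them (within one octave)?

perfect 5th

Gb major has Db as its 5th, and Ab6 has Ab as its root.
Db up to Ab spans 5 letter names and 7 semitones — a perfect fifth.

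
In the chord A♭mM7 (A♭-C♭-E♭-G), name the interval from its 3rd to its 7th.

The 3rd is C♭ and the 7th is G.
C♭ up to G is 8 semitones, a half step wider than a perfect fifth, so the interval is augmented.

augmented fifth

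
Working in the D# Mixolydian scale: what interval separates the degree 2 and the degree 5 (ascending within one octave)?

perfect fourth

D# mixolydian: D# E# F## G# A# B# C#.
So we need the interval from E# up to A#.
E# up to A# spans 4 letter names and 5 semitones — a perfect fourth.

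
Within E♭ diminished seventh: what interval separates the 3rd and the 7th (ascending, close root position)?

Spelling the chord: E♭–G♭–B𝄫–D𝄫.
The 3rd is G♭ and the 7th is D𝄫.
5 letter names make it a fifth; at 6 semitones (a half step narrower than perfect) the quality is diminished.

diminished fifth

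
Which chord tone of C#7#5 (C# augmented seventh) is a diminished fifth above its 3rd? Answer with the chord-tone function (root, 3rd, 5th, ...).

C#7#5 (C# augmented seventh) is spelled C# E# G## B.
The 3rd is E#. A diminished fifth above E# is B.
B is the chord's 7th.

7th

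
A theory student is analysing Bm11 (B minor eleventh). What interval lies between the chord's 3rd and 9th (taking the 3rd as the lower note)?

major seventh

Bm11 is spelled B D F# A C# E.
3rd = D; 9th = C#.
Counting 7 letters and 11 half steps from D gives a major seventh.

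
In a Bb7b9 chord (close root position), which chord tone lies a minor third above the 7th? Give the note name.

Spelling the chord: Bb D F Ab Cb.
The 7th is Ab. A minor third above Ab is Cb.
Cb is the chord's 9th.

Cb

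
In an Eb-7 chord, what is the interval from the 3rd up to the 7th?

Eb minor seventh: Eb-Gb-Bb-Db.
3rd = Gb; 7th = Db.
Gb up to Db spans 5 letter names and 7 semitones — a perfect fifth.

perfect fifth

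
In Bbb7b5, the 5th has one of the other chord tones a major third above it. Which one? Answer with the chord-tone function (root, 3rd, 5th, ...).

7th

The chord tones of Bbb dominant seventh flat five are Bbb Db Fbb Abb.
The 5th is Fbb. A major third above Fbb is Abb.
Abb is the chord's 7th.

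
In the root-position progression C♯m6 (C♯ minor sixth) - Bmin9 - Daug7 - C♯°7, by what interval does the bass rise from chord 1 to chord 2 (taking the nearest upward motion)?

minor seventh

The roots are C♯ and B.
From C♯ to B: 10 semitones over a seventh = minor.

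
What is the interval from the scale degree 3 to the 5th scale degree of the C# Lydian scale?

Spelling the C# Lydian scale: C# D# E# F## G# A# B#.
Scale degree 3 = E#; scale degree 5 = G#.
E# up to G# is 3 semitones, a half step narrower than a major third, so the interval is minor.

minor third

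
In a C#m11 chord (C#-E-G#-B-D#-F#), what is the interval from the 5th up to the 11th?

5th = G#; 11th = F#.
From G# to F#: 10 semitones over a seventh = minor.

minor seventh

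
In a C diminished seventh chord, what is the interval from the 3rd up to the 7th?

diminished fifth

Spelling the chord: C, E♭, G♭, B𝄫.
That puts E♭ below B𝄫.
E♭ up to B𝄫 is 6 semitones, a half step narrower than a perfect fifth, so the interval is diminished.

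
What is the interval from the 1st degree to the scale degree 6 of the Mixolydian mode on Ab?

major sixth

The scale runs Ab Bb C Db Eb F Gb.
The 1st degree is Ab and the 6th degree is F.
From Ab to F is 9 semitones, exactly the major sixth.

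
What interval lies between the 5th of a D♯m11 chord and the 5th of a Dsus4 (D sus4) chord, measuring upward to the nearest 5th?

The 5th of D♯m11 is A♯; the 5th of Dsus4 (D sus4) is A.
From A♯ to A: 11 semitones over an octave = diminished.

diminished octave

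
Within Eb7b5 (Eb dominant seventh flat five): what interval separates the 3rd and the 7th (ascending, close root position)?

The chord tones of Eb7b5 are Eb-G-Bbb-Db.
3rd = G; 7th = Db.
G up to Db is 6 semitones, a half step narrower than a perfect fifth, so the interval is diminished.

d5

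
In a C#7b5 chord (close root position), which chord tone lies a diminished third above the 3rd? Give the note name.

G

C#7b5 (C# dominant seventh flat five): C# E# G B.
The 3rd is E#. A diminished third above E# is G.
G is the chord's 5th.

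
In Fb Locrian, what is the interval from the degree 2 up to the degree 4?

Fb locrian: Fb Gbb Abb Bbb Cbb Dbb Ebb.
The degree 2 is Gbb and the scale degree 4 is Bbb.
Gbb up to Bbb spans 3 letter names and 4 semitones — a major third.

M3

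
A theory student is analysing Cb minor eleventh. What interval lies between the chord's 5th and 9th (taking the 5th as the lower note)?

perfect 5th

Spelling the chord: Cb-Ebb-Gb-Bbb-Db-Fb.
So we need the interval from Gb up to Db.
From Gb to Db is 7 semitones, exactly the perfect fifth.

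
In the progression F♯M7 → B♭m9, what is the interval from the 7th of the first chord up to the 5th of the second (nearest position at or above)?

diminished second

The 7th of F♯M7 is E♯; the 5th of B♭m9 is F.
From E♯ to F: 0 semitones over a second = diminished.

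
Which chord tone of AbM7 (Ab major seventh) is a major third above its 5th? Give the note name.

Abmaj7 (Ab major seventh) is spelled Ab-C-Eb-G.
The 5th is Eb. A major third above Eb is G.
G is the chord's 7th.

G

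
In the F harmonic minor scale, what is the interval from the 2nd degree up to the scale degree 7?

major sixth

The scale runs F G Ab Bb C Db E.
2nd degree = G; scale degree 7 = E.
Counting 6 letters and 9 half steps from G gives a major sixth.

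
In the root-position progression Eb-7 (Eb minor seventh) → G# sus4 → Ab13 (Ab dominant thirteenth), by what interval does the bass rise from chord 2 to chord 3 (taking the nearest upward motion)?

The roots are G# and Ab.
From G# to Ab: 0 semitones over a second = diminished.

diminished second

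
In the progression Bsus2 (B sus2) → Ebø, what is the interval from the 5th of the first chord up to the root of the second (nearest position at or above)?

The 5th of Bsus2 (B sus2) is F#; the root of Ebø is Eb.
From F# to Eb: 9 semitones over a seventh = diminished.

diminished 7th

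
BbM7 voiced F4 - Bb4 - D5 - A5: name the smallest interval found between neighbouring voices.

Adjacent intervals: F4→Bb4 = perfect fourth; Bb4→D5 = major third; D5→A5 = perfect fifth.
The smallest is Bb4 to D5, a major third (4 semitones).

major third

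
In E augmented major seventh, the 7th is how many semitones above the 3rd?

7

E augmented major seventh is spelled E G♯ B♯ D♯.
G♯ to D♯ is a perfect fifth: 7 semitones.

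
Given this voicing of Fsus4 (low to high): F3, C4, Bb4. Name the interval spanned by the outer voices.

The outer voices are F3 and Bb4.
From F to Bb is 17 semitones, exactly the perfect eleventh.

perfect eleventh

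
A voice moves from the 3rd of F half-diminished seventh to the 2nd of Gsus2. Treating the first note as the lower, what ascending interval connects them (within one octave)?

F half-diminished seventh has A♭ as its 3rd, and Gsus2 has A as its 2nd.
A♭ up to A is 1 semitone, a half step wider than a perfect unison, so the interval is augmented.

augmented unison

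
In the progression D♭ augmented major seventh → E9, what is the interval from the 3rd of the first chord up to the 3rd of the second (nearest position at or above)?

The 3rd of D♭ augmented major seventh is F; the 3rd of E9 is G♯.
2 letter names make it a second; at 3 semitones (a half step wider than major) the quality is augmented.

augmented 2nd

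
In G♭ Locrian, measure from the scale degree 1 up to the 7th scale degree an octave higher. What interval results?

The scale runs G♭ A𝄫 B𝄫 C♭ D𝄫 E𝄫 F♭.
The scale degree 1 is G♭ and the scale degree 7 (up an octave) is F♭.
G♭ up to F♭ is 22 semitones, a half step narrower than a major fourteenth, so the interval is minor.

minor 14th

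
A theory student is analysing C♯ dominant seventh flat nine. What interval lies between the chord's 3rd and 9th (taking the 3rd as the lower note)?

diminished seventh

Spelling the chord: C♯ E♯ G♯ B D.
The 3rd is E♯ and the 9th is D.
7 letter names make it a seventh; at 9 semitones (a whole step narrower than major) the quality is diminished.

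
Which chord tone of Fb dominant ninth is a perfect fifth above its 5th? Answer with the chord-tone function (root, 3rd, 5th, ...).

The chord tones of Fb9 are Fb Ab Cb Ebb Gb.
The 5th is Cb. A perfect fifth above Cb is Gb.
Gb is the chord's 9th.

9th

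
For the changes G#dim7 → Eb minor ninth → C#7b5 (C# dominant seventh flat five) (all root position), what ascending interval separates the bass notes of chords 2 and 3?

The roots are Eb and C#.
Eb up to C# is 10 semitones, a half step wider than a major sixth, so the interval is augmented.

augmented sixth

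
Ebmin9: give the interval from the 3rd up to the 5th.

The chord tones of Eb minor ninth are Eb-Gb-Bb-Db-F.
That puts Gb below Bb.
Counting 3 letters and 4 half steps from Gb gives a major third.

major third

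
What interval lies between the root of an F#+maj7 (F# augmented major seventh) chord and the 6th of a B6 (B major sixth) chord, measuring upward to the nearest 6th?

The root of F#+maj7 (F# augmented major seventh) is F#; the 6th of B6 (B major sixth) is G#.
F# up to G# spans 2 letter names and 2 semitones — a major second.

major 2nd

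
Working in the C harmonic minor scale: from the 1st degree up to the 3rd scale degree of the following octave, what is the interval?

minor tenth

The scale runs C D Eb F G Ab B.
That puts C below Eb.
From C to Eb: 15 semitones over a tenth = minor.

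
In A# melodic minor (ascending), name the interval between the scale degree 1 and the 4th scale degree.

A# melodic minor: A# B# C# D# E# F## G##.
The scale degree 1 is A# and the 4th scale degree is D#.
Counting 4 letters and 5 half steps from A# gives a perfect fourth.

perfect fourth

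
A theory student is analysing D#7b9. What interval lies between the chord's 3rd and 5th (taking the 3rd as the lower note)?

Spelling the chord: D#-F##-A#-C#-E.
So we need the interval from F## up to A#.
F## up to A# is 3 semitones, a half step narrower than a major third, so the interval is minor.

minor third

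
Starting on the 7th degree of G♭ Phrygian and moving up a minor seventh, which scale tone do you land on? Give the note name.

Ebb

The scale is G♭ A𝄫 B𝄫 C♭ D♭ E𝄫 F♭.
The 7th degree is F♭; a minor seventh above that is E𝄫 — scale degree 6.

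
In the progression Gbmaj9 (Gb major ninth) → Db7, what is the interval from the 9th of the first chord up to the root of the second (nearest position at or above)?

P4

The 9th of Gbmaj9 (Gb major ninth) is Ab; the root of Db7 is Db.
Counting 4 letters and 5 half steps from Ab gives a perfect fourth.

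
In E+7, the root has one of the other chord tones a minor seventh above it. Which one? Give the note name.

D

E augmented seventh is spelled E, G♯, B♯, D.
The root is E. A minor seventh above E is D.
D is the chord's 7th.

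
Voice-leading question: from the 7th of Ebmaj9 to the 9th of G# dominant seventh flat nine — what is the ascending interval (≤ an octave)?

perfect fifth

Ebmaj9 has D as its 7th, and G# dominant seventh flat nine has A as its 9th.
From D to A is 7 semitones, exactly the perfect fifth.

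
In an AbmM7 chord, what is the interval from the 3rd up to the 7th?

augmented fifth

Spelling the chord: Ab–Cb–Eb–G.
So we need the interval from Cb up to G.
5 letter names make it a fifth; at 8 semitones (a half step wider than perfect) the quality is augmented.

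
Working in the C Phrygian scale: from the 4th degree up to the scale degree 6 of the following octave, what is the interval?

The scale runs C D♭ E♭ F G A♭ B♭.
That puts F below A♭.
10 letter names make it a tenth; at 15 semitones (a half step narrower than major) the quality is minor.

minor tenth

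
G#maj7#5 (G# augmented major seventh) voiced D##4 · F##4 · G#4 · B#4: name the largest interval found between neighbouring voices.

major third

Adjacent intervals: D##4→F##4 = minor third; F##4→G#4 = minor second; G#4→B#4 = major third.
The largest is G#4 to B#4, a major third (4 semitones).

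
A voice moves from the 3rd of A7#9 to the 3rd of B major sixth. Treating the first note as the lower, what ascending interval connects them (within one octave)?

major second

A7#9 has C♯ as its 3rd, and B major sixth has D♯ as its 3rd.
Counting 2 letters and 2 half steps from C♯ gives a major second.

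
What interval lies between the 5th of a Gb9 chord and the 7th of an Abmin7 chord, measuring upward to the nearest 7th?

perfect 4th

Gb9 has Db as its 5th, and Abmin7 has Gb as its 7th.
Counting 4 letters and 5 half steps from Db gives a perfect fourth.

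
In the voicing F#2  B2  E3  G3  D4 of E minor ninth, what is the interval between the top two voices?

perfect 5th

Those voices are G3 and D4.
From G to D is 7 semitones, exactly the perfect fifth.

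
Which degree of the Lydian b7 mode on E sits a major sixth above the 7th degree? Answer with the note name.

B

The scale is E F# G# A# B C# D.
The 7th degree is D; a major sixth above that is B — scale degree 5.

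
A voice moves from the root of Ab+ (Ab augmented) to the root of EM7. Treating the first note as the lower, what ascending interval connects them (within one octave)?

The root of Ab+ (Ab augmented) is Ab; the root of EM7 is E.
Ab up to E is 8 semitones, a half step wider than a perfect fifth, so the interval is augmented.

augmented fifth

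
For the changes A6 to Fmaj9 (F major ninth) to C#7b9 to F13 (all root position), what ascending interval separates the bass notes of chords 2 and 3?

A5

The roots are F and C#.
F up to C# is 8 semitones, a half step wider than a perfect fifth, so the interval is augmented.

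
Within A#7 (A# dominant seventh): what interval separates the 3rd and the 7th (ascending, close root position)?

The chord tones of A# dominant seventh are A#–C##–E#–G#.
3rd = C##; 7th = G#.
5 letter names make it a fifth; at 6 semitones (a half step narrower than perfect) the quality is diminished.
That tritone between 3rd and 7th is what gives the dominant seventh its pull toward resolution.

diminished fifth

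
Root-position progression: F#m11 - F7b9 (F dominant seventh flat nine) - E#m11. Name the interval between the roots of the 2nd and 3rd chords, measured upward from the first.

A7

The roots are F and E#.
F up to E# is 12 semitones, a half step wider than a major seventh, so the interval is augmented.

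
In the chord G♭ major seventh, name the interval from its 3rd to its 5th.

minor third

The chord tones of G♭maj7 are G♭ B♭ D♭ F.
So we need the interval from B♭ up to D♭.
B♭ up to D♭ is 3 semitones, a half step narrower than a major third, so the interval is minor.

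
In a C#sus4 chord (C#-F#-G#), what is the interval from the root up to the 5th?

Root = C#; 5th = G#.
Counting 5 letters and 7 half steps from C# gives a perfect fifth.

P5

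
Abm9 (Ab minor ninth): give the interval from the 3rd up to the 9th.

The chord tones of Abm9 are Ab–Cb–Eb–Gb–Bb.
3rd = Cb; 9th = Bb.
From Cb to Bb is 11 semitones, exactly the major seventh.

major seventh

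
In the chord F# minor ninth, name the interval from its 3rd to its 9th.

F#m9: F#–A–C#–E–G#.
3rd = A; 9th = G#.
From A to G# is 11 semitones, exactly the major seventh.

M7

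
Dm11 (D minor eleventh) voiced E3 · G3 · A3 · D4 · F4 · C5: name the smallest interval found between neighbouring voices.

major second

Adjacent intervals: E3→G3 = minor third; G3→A3 = major second; A3→D4 = perfect fourth; D4→F4 = minor third; F4→C5 = perfect fifth.
The smallest is G3 to A3, a major second (2 semitones).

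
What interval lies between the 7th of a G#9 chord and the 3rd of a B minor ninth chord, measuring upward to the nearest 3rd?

G#9 has F# as its 7th, and B minor ninth has D as its 3rd.
6 letter names make it a sixth; at 8 semitones (a half step narrower than major) the quality is minor.

minor 6th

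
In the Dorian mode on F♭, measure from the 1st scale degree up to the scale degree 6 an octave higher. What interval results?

major 13th

Spelling the Dorian mode on F♭: F♭ G♭ A𝄫 B𝄫 C♭ D♭ E𝄫.
1st scale degree = F♭; 6th degree (up an octave) = D♭.
From F♭ to D♭ is 21 semitones, exactly the major thirteenth.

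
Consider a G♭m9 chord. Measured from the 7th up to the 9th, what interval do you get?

M3

The chord tones of G♭m9 are G♭ B𝄫 D♭ F♭ A♭.
The 7th is F♭ and the 9th is A♭.
From F♭ to A♭ is 4 semitones, exactly the major third.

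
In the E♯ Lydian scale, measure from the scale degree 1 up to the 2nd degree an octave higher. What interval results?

major ninth

E♯ lydian: E♯ F𝄪 G𝄪 A𝄪 B♯ C𝄪 D𝄪.
So we need the interval from E♯ up to F𝄪.
From E♯ to F𝄪 is 14 semitones, exactly the major ninth.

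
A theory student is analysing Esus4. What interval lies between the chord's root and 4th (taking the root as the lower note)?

perfect fourth

Spelling the chord: E A B.
So we need the interval from E up to A.
From E to A is 5 semitones, exactly the perfect fourth.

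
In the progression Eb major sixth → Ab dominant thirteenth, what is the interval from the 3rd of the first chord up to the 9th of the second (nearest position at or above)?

The 3rd of Eb major sixth is G; the 9th of Ab dominant thirteenth is Bb.
G up to Bb is 3 semitones, a half step narrower than a major third, so the interval is minor.

m3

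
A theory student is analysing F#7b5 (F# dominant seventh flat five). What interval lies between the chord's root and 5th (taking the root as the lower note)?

F#7b5 is spelled F#–A#–C–E.
So we need the interval from F# up to C.
F# up to C is 6 semitones, a half step narrower than a perfect fifth, so the interval is diminished.

diminished 5th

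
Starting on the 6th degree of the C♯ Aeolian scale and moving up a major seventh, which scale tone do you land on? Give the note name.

G#

The scale is C♯ D♯ E F♯ G♯ A B.
The 6th degree is A; a major seventh above that is G♯ — scale degree 5.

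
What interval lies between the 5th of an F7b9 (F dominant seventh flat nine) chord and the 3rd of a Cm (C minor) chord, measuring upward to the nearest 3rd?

minor third

F7b9 (F dominant seventh flat nine) has C as its 5th, and Cm (C minor) has Eb as its 3rd.
3 letter names make it a third; at 3 semitones (a half step narrower than major) the quality is minor.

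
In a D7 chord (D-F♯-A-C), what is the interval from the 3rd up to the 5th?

minor 3rd

The 3rd is F♯ and the 5th is A.
3 letter names make it a third; at 3 semitones (a half step narrower than major) the quality is minor.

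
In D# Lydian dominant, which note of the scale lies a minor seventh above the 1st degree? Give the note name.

C#

The scale is D# E# F## G## A# B# C#.
The 1st degree is D#; a minor seventh above that is C# — scale degree 7.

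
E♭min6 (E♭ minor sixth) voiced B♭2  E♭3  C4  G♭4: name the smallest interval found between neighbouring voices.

perfect fourth

Adjacent intervals: B♭2→E♭3 = perfect fourth; E♭3→C4 = major sixth; C4→G♭4 = diminished fifth.
The smallest is B♭2 to E♭3, a perfect fourth (5 semitones).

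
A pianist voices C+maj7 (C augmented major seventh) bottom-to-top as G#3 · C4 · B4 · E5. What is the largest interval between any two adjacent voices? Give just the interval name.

Adjacent intervals: G#3→C4 = diminished fourth; C4→B4 = major seventh; B4→E5 = perfect fourth.
The largest is C4 to B4, a major seventh (11 semitones).

major seventh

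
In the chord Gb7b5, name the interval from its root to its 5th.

diminished fifth

The chord tones of Gb7b5 are Gb Bb Dbb Fb.
The root is Gb and the 5th is Dbb.
Gb up to Dbb is 6 semitones, a half step narrower than a perfect fifth, so the interval is diminished.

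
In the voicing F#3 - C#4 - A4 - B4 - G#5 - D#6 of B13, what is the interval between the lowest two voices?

perfect 5th

Those voices are F#3 and C#4.
Counting 5 letters and 7 half steps from F# gives a perfect fifth.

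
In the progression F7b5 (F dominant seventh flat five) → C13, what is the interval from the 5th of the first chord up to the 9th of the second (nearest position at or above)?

The 5th of F7b5 (F dominant seventh flat five) is C♭; the 9th of C13 is D.
C♭ up to D is 3 semitones, a half step wider than a major second, so the interval is augmented.

augmented second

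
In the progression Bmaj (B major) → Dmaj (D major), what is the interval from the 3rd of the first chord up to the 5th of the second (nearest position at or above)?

The 3rd of Bmaj (B major) is D♯; the 5th of Dmaj (D major) is A.
From D♯ to A: 6 semitones over a fifth = diminished.

diminished fifth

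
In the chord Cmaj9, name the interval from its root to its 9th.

M9

Spelling the chord: C-E-G-B-D.
So we need the interval from C up to D.
Counting 9 letters and 14 half steps from C gives a major ninth.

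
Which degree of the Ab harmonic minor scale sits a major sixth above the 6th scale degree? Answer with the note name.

The scale is Ab Bb Cb Db Eb Fb G.
The 6th scale degree is Fb; a major sixth above that is Db — scale degree 4.

Db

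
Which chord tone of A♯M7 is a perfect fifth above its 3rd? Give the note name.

G##

A♯maj7: A♯, C𝄪, E♯, G𝄪.
The 3rd is C𝄪. A perfect fifth above C𝄪 is G𝄪.
G𝄪 is the chord's 7th.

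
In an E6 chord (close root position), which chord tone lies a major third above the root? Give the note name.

G#

E6 is spelled E–G#–B–C#.
The root is E. A major third above E is G#.
G# is the chord's 3rd.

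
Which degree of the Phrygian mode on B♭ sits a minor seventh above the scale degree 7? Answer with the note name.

Gb

The scale is B♭ C♭ D♭ E♭ F G♭ A♭.
The scale degree 7 is A♭; a minor seventh above that is G♭ — scale degree 6.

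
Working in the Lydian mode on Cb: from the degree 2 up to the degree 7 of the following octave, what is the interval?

major thirteenth

Spelling the Lydian mode on Cb: Cb Db Eb F Gb Ab Bb.
Degree 2 = Db; degree 7 (up an octave) = Bb.
Counting 13 letters and 21 half steps from Db gives a major thirteenth.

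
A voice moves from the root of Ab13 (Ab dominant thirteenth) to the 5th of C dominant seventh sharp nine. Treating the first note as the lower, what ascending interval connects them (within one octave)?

The root of Ab13 (Ab dominant thirteenth) is Ab; the 5th of C dominant seventh sharp nine is G.
Ab up to G spans 7 letter names and 11 semitones — a major seventh.

major 7th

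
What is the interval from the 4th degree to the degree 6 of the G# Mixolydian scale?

major 3rd

Spelling the G# Mixolydian scale: G# A# B# C# D# E# F#.
So we need the interval from C# up to E#.
Counting 3 letters and 4 half steps from C# gives a major third.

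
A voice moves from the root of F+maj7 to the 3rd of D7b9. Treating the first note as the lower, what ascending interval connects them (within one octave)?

F+maj7 has F as its root, and D7b9 has F♯ as its 3rd.
1 letter names make it a unison; at 1 semitone (a half step wider than perfect) the quality is augmented.

augmented 1st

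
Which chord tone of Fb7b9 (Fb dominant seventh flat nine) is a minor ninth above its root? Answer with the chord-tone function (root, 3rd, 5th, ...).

Fb dominant seventh flat nine: Fb–Ab–Cb–Ebb–Gbb.
The root is Fb. A minor ninth above Fb is Gbb.
Gbb is the chord's 9th.

9th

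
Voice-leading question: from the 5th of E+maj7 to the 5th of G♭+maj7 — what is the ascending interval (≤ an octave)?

The 5th of E+maj7 is B♯; the 5th of G♭+maj7 is D.
B♯ up to D is 2 semitones, a whole step narrower than a major third, so the interval is diminished.

diminished 3rd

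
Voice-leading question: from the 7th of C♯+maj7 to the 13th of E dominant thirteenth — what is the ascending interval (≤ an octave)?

minor second

C♯+maj7 has B♯ as its 7th, and E dominant thirteenth has C♯ as its 13th.
B♯ up to C♯ is 1 semitone, a half step narrower than a major second, so the interval is minor.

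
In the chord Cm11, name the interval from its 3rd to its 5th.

Cm11 (C minor eleventh): C, Eb, G, Bb, D, F.
That puts Eb below G.
Counting 3 letters and 4 half steps from Eb gives a major third.

major 3rd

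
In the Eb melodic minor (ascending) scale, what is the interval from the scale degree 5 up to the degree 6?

major 2nd

Spelling the Eb melodic minor (ascending) scale: Eb F Gb Ab Bb C D.
Scale degree 5 = Bb; 6th scale degree = C.
From Bb to C is 2 semitones, exactly the major second.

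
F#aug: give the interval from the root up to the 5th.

augmented 5th

Spelling the chord: F#, A#, C##.
So we need the interval from F# up to C##.
From F# to C##: 8 semitones over a fifth = augmented.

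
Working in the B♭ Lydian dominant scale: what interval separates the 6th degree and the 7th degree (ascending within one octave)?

minor second

Spelling the B♭ Lydian dominant scale: B♭ C D E F G A♭.
The 6th degree is G and the degree 7 is A♭.
From G to A♭: 1 semitone over a second = minor.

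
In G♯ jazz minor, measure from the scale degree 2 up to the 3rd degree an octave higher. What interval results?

Spelling G♯ jazz minor: G♯ A♯ B C♯ D♯ E♯ F𝄪.
The scale degree 2 is A♯ and the 3rd scale degree (up an octave) is B.
A♯ up to B is 13 semitones, a half step narrower than a major ninth, so the interval is minor.

minor ninth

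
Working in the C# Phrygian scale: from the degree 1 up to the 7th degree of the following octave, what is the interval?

The scale runs C# D E F# G# A B.
So we need the interval from C# up to B.
14 letter names make it a fourteenth; at 22 semitones (a half step narrower than major) the quality is minor.

minor fourteenth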